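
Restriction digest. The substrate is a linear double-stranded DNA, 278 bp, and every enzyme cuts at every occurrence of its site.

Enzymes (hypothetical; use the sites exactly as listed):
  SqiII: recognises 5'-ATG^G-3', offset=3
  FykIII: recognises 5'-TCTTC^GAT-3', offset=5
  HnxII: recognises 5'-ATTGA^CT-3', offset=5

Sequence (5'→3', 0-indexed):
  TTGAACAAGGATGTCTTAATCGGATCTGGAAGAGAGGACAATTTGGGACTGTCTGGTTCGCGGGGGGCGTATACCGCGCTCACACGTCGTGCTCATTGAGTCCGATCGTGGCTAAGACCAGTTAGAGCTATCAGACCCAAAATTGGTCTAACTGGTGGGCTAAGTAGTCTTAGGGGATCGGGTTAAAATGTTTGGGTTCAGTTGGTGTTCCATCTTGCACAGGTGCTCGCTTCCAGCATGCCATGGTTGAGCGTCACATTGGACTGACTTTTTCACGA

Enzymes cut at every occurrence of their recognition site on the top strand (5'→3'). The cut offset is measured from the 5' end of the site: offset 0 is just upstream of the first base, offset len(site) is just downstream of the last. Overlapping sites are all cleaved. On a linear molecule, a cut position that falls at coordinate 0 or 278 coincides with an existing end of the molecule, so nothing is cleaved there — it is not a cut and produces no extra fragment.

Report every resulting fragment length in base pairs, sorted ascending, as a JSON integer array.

[33,245]

Site scan:
  SqiII (ATGG, off=3): starts [242] → cuts [245]
  FykIII (TCTTCGAT, off=5): no sites
  HnxII (ATTGACT, off=5): no sites

Pooled cuts: [245]

Fragment lengths:
  [0,245): 245 bp
  [245,278): 33 bp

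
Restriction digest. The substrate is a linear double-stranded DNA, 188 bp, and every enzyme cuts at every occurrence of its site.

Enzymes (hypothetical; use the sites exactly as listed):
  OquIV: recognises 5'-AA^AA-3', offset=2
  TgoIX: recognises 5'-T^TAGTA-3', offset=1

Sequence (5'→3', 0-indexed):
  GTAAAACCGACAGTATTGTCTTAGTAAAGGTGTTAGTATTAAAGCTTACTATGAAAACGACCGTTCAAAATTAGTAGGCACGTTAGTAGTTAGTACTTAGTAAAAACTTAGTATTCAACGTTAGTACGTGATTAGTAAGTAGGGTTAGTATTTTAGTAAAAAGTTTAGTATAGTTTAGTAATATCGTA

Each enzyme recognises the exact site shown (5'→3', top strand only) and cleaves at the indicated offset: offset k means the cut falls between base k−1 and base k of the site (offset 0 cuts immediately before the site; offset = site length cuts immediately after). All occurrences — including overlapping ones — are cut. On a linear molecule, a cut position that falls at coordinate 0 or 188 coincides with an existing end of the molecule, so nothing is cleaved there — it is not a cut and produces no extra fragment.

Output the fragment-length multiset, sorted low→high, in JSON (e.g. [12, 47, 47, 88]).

Site scan:
  OquIV (AAAA, off=2): starts [2, 53, 66, 101, 102, 157, 158] → cuts [4, 55, 68, 103, 104, 159, 160]
  TgoIX (TTAGTA, off=1): starts [20, 32, 70, 82, 89, 96, 107, 120, 131, 144, 152, 164, 174] → cuts [21, 33, 71, 83, 90, 97, 108, 121, 132, 145, 153, 165, 175]

Pooled cuts: [4, 21, 33, 55, 68, 71, 83, 90, 97, 103, 104, 108, 121, 132, 145, 153, 159, 160, 165, 175]

Fragments:
  [0,4): 4 bp
  [4,21): 17 bp
  [21,33): 12 bp
  [33,55): 22 bp
  [55,68): 13 bp
  [68,71): 3 bp
  [71,83): 12 bp
  [83,90): 7 bp
  [90,97): 7 bp
  [97,103): 6 bp
  [103,104): 1 bp
  [104,108): 4 bp
  [108,121): 13 bp
  [121,132): 11 bp
  [132,145): 13 bp
  [145,153): 8 bp
  [153,159): 6 bp
  [159,160): 1 bp
  [160,165): 5 bp
  [165,175): 10 bp
  [175,188): 13 bp

[1,1,3,4,4,5,6,6,7,7,8,10,11,12,12,13,13,13,13,17,22]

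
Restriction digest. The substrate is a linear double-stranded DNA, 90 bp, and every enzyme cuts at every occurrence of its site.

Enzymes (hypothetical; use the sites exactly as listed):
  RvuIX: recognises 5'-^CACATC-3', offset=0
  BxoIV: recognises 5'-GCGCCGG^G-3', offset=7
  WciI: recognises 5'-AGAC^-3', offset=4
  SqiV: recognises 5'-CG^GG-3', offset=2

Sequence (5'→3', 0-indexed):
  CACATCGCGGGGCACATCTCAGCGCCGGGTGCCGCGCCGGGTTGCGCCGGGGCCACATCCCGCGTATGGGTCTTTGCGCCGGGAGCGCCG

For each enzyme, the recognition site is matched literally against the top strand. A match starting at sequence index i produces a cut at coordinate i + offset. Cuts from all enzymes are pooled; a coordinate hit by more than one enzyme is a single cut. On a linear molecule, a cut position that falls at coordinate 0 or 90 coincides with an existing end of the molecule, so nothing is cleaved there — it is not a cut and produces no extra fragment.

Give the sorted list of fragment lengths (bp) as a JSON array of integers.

[1,1,1,1,3,3,8,9,9,11,15,28]

Site scan:
  RvuIX (CACATC, off=0): starts [0, 12, 53] → cuts [12, 53] (position 0 is a terminus of the linear molecule — no cut)
  BxoIV (GCGCCGGG, off=7): starts [21, 33, 43, 75] → cuts [28, 40, 50, 82]
  WciI (AGAC, off=4): no sites
  SqiV (CGGG, off=2): starts [7, 25, 37, 47, 79] → cuts [9, 27, 39, 49, 81]

All cut coordinates (distinct, sorted): [9, 12, 27, 28, 39, 40, 49, 50, 53, 81, 82]

Fragment lengths:
  [0,9): 9 bp
  [9,12): 3 bp
  [12,27): 15 bp
  [27,28): 1 bp
  [28,39): 11 bp
  [39,40): 1 bp
  [40,49): 9 bp
  [49,50): 1 bp
  [50,53): 3 bp
  [53,81): 28 bp
  [81,82): 1 bp
  [82,90): 8 bp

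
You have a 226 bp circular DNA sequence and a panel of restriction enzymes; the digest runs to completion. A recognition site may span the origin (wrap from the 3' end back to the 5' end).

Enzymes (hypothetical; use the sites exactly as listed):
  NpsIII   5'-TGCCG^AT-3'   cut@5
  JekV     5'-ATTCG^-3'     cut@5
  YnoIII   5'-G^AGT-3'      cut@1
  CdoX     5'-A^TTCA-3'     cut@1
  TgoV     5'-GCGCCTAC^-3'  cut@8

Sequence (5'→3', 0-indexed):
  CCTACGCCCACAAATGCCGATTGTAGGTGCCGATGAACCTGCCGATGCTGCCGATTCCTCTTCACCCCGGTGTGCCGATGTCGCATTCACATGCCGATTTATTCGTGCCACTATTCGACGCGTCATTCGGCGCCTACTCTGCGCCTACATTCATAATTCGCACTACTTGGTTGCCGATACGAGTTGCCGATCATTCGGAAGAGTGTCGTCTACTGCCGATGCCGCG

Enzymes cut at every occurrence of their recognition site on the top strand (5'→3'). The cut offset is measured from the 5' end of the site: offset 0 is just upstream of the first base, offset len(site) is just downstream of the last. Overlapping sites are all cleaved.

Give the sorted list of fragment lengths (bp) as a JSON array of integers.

[1,4,5,8,8,8,8,9,9,11,11,11,12,12,12,13,13,14,16,17,24]

Scan for sites:
  NpsIII (TGCCGAT, off=5): starts [14, 27, 39, 48, 72, 91, 171, 184, 213] → cuts [19, 32, 44, 53, 77, 96, 176, 189, 218]
  JekV (ATTCG, off=5): starts [100, 112, 124, 155, 192] → cuts [105, 117, 129, 160, 197]
  YnoIII (GAGT, off=1): starts [180, 200] → cuts [181, 201]
  CdoX (ATTCA, off=1): starts [84, 148] → cuts [85, 149]
  TgoV (GCGCCTAC, off=8): starts [129, 140, 223] → cuts [5, 137, 148]

All cut coordinates (distinct, sorted): [5, 19, 32, 44, 53, 77, 85, 96, 105, 117, 129, 137, 148, 149, 160, 176, 181, 189, 197, 201, 218]

Fragment lengths:
  5→19: 14 bp
  19→32: 13 bp
  32→44: 12 bp
  44→53: 9 bp
  53→77: 24 bp
  77→85: 8 bp
  85→96: 11 bp
  96→105: 9 bp
  105→117: 12 bp
  117→129: 12 bp
  129→137: 8 bp
  137→148: 11 bp
  148→149: 1 bp
  149→160: 11 bp
  160→176: 16 bp
  176→181: 5 bp
  181→189: 8 bp
  189→197: 8 bp
  197→201: 4 bp
  201→218: 17 bp
  218→5 (wrap): 226-218+5 = 13 bp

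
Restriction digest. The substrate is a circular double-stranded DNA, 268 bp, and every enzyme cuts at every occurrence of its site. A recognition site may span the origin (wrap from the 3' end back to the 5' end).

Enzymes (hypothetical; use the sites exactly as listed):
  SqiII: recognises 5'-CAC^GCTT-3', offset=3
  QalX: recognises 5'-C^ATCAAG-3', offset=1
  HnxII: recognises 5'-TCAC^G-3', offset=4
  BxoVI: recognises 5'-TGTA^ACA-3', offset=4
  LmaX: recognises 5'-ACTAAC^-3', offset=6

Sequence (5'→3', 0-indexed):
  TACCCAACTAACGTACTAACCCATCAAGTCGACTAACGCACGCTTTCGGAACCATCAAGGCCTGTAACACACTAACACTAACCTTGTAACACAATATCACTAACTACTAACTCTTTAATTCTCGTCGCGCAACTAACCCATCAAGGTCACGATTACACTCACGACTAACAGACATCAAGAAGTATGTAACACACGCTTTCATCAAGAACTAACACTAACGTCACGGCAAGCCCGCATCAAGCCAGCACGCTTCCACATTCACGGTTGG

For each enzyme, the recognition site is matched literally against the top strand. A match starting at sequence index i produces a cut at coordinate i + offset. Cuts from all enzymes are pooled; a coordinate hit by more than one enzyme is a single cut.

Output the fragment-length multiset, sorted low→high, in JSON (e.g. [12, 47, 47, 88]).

[2,2,4,4,5,6,6,6,6,6,7,7,8,10,11,11,12,12,13,13,13,14,15,15,16,18,26]

Per-enzyme occurrences:
  SqiII CACGCTT/3: at [38, 191, 245] ⇒ [41, 194, 248]
  QalX CATCAAG/1: at [21, 52, 138, 172, 199, 234] ⇒ [22, 53, 139, 173, 200, 235]
  HnxII TCACG/4: at [146, 158, 220, 258] ⇒ [150, 162, 224, 262]
  BxoVI TGTAACA/4: at [62, 84, 184] ⇒ [66, 88, 188]
  LmaX ACTAAC/6: at [6, 14, 31, 70, 76, 98, 105, 131, 163, 207, 213] ⇒ [12, 20, 37, 76, 82, 104, 111, 137, 169, 213, 219]

All cut coordinates (distinct, sorted): [12, 20, 22, 37, 41, 53, 66, 76, 82, 88, 104, 111, 137, 139, 150, 162, 169, 173, 188, 194, 200, 213, 219, 224, 235, 248, 262]

Fragment lengths:
  12→20: 8 bp
  20→22: 2 bp
  22→37: 15 bp
  37→41: 4 bp
  41→53: 12 bp
  53→66: 13 bp
  66→76: 10 bp
  76→82: 6 bp
  82→88: 6 bp
  88→104: 16 bp
  104→111: 7 bp
  111→137: 26 bp
  137→139: 2 bp
  139→150: 11 bp
  150→162: 12 bp
  162→169: 7 bp
  169→173: 4 bp
  173→188: 15 bp
  188→194: 6 bp
  194→200: 6 bp
  200→213: 13 bp
  213→219: 6 bp
  219→224: 5 bp
  224→235: 11 bp
  235→248: 13 bp
  248→262: 14 bp
  262→12 (wrap): 268-262+12 = 18 bp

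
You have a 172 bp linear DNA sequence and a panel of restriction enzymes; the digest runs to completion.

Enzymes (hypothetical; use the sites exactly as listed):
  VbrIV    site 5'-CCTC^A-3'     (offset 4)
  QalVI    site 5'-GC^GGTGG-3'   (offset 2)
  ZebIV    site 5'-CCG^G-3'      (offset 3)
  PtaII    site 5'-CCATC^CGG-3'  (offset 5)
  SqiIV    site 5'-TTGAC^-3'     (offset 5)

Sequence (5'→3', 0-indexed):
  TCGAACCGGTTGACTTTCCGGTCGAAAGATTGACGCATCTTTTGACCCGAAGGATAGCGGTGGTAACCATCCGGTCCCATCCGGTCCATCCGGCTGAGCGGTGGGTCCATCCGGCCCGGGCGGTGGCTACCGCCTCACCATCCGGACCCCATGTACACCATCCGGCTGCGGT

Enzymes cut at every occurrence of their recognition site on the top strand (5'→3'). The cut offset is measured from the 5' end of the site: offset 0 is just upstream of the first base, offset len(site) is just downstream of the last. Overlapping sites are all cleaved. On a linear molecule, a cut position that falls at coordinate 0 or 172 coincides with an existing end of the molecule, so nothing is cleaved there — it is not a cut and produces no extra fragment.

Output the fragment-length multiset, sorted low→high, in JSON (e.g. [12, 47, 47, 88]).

Scan for sites:
  VbrIV (CCTCA, off=4): starts [132] → cuts [136]
  QalVI (GCGGTGG, off=2): starts [56, 97, 119] → cuts [58, 99, 121]
  ZebIV (CCGG, off=3): starts [5, 17, 70, 80, 89, 110, 115, 141, 161] → cuts [8, 20, 73, 83, 92, 113, 118, 144, 164]
  PtaII (CCATCCGG, off=5): starts [66, 76, 85, 106, 137, 157] → cuts [71, 81, 90, 111, 142, 162]
  SqiIV (TTGAC, off=5): starts [9, 29, 41] → cuts [14, 34, 46]

Pooled cuts: [8, 14, 20, 34, 46, 58, 71, 73, 81, 83, 90, 92, 99, 111, 113, 118, 121, 136, 142, 144, 162, 164]

Fragment lengths:
  [0,8): 8 bp
  [8,14): 6 bp
  [14,20): 6 bp
  [20,34): 14 bp
  [34,46): 12 bp
  [46,58): 12 bp
  [58,71): 13 bp
  [71,73): 2 bp
  [73,81): 8 bp
  [81,83): 2 bp
  [83,90): 7 bp
  [90,92): 2 bp
  [92,99): 7 bp
  [99,111): 12 bp
  [111,113): 2 bp
  [113,118): 5 bp
  [118,121): 3 bp
  [121,136): 15 bp
  [136,142): 6 bp
  [142,144): 2 bp
  [144,162): 18 bp
  [162,164): 2 bp
  [164,172): 8 bp

[2,2,2,2,2,2,3,5,6,6,6,7,7,8,8,8,12,12,12,13,14,15,18]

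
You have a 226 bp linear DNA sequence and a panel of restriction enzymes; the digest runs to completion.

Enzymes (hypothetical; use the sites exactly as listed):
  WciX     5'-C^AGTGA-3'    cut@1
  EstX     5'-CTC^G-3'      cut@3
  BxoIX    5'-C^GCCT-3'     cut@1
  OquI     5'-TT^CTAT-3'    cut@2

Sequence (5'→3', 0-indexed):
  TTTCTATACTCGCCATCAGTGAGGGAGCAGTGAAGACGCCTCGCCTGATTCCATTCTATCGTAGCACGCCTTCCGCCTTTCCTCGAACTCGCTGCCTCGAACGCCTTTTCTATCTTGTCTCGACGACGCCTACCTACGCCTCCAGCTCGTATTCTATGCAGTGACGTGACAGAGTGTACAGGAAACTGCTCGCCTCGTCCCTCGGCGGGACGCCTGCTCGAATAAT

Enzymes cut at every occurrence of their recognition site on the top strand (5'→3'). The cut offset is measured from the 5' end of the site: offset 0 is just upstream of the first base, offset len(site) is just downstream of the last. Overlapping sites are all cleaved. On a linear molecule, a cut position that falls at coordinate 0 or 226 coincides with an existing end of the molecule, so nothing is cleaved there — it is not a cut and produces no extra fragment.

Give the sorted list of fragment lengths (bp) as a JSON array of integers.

[3,4,5,5,5,6,6,6,6,7,7,7,7,8,8,8,8,9,10,10,11,11,12,12,13,32]

Scan for sites:
  WciX (CAGTGA, off=1): starts [16, 27, 158] → cuts [17, 28, 159]
  EstX (CTCG, off=3): starts [8, 39, 81, 87, 95, 118, 145, 188, 193, 200, 216] → cuts [11, 42, 84, 90, 98, 121, 148, 191, 196, 203, 219]
  BxoIX (CGCCT, off=1): starts [36, 41, 66, 73, 101, 126, 136, 190, 210] → cuts [37, 42, 67, 74, 102, 127, 137, 191, 211]
  OquI (TTCTAT, off=2): starts [1, 53, 107, 151] → cuts [3, 55, 109, 153]

All cut coordinates (distinct, sorted): [3, 11, 17, 28, 37, 42, 55, 67, 74, 84, 90, 98, 102, 109, 121, 127, 137, 148, 153, 159, 191, 196, 203, 211, 219]

Fragments:
  [0,3): 3 bp
  [3,11): 8 bp
  [11,17): 6 bp
  [17,28): 11 bp
  [28,37): 9 bp
  [37,42): 5 bp
  [42,55): 13 bp
  [55,67): 12 bp
  [67,74): 7 bp
  [74,84): 10 bp
  [84,90): 6 bp
  [90,98): 8 bp
  [98,102): 4 bp
  [102,109): 7 bp
  [109,121): 12 bp
  [121,127): 6 bp
  [127,137): 10 bp
  [137,148): 11 bp
  [148,153): 5 bp
  [153,159): 6 bp
  [159,191): 32 bp
  [191,196): 5 bp
  [196,203): 7 bp
  [203,211): 8 bp
  [211,219): 8 bp
  [219,226): 7 bp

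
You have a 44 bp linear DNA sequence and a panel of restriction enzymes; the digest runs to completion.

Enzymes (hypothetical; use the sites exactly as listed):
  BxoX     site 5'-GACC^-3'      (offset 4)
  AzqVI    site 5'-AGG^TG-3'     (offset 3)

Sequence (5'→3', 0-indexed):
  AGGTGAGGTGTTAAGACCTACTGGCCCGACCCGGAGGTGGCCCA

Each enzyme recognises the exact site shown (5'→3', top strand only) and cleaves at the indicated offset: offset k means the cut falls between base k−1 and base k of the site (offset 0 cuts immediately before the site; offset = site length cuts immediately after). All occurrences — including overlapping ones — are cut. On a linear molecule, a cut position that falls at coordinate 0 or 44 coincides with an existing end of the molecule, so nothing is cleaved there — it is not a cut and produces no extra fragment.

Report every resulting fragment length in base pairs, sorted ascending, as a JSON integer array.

Site scan:
  BxoX (GACC, off=4): starts [14, 27] → cuts [18, 31]
  AzqVI (AGGTG, off=3): starts [0, 5, 34] → cuts [3, 8, 37]

All cut coordinates (distinct, sorted): [3, 8, 18, 31, 37]

Fragment lengths:
  [0,3): 3 bp
  [3,8): 5 bp
  [8,18): 10 bp
  [18,31): 13 bp
  [31,37): 6 bp
  [37,44): 7 bp

[3,5,6,7,10,13]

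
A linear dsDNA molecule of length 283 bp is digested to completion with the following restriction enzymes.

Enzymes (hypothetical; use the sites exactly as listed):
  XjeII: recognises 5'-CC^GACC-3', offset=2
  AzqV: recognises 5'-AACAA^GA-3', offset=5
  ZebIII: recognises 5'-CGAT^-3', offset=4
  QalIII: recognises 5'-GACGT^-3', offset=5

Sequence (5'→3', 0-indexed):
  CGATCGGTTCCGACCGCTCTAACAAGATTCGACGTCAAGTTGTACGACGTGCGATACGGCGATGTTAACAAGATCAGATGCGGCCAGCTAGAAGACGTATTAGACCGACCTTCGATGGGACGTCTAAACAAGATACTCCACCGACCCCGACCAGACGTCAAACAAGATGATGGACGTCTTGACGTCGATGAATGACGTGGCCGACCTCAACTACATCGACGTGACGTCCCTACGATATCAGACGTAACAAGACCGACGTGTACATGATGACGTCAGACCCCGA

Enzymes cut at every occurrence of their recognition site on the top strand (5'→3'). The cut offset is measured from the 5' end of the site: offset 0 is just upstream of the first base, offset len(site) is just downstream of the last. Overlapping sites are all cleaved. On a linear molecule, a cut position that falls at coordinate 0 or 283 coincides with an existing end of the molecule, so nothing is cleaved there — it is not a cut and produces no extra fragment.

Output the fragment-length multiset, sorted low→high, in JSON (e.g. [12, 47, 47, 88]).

[4,4,4,5,5,5,6,7,7,7,8,8,8,8,8,9,9,9,9,10,10,10,10,11,12,14,14,15,20,27]

Scan for sites:
  XjeII CCGACC/2: at [9, 104, 140, 146, 200] ⇒ [11, 106, 142, 148, 202]
  AzqV AACAAGA/5: at [20, 66, 126, 160, 245] ⇒ [25, 71, 131, 165, 250]
  ZebIII CGAT/4: at [0, 51, 59, 112, 185, 232] ⇒ [4, 55, 63, 116, 189, 236]
  QalIII GACGT/5: at [30, 45, 93, 118, 153, 172, 180, 193, 217, 222, 240, 254, 268] ⇒ [35, 50, 98, 123, 158, 177, 185, 198, 222, 227, 245, 259, 273]

All cut coordinates (distinct, sorted): [4, 11, 25, 35, 50, 55, 63, 71, 98, 106, 116, 123, 131, 142, 148, 158, 165, 177, 185, 189, 198, 202, 222, 227, 236, 245, 250, 259, 273]

Fragments:
  [0,4): 4 bp
  [4,11): 7 bp
  [11,25): 14 bp
  [25,35): 10 bp
  [35,50): 15 bp
  [50,55): 5 bp
  [55,63): 8 bp
  [63,71): 8 bp
  [71,98): 27 bp
  [98,106): 8 bp
  [106,116): 10 bp
  [116,123): 7 bp
  [123,131): 8 bp
  [131,142): 11 bp
  [142,148): 6 bp
  [148,158): 10 bp
  [158,165): 7 bp
  [165,177): 12 bp
  [177,185): 8 bp
  [185,189): 4 bp
  [189,198): 9 bp
  [198,202): 4 bp
  [202,222): 20 bp
  [222,227): 5 bp
  [227,236): 9 bp
  [236,245): 9 bp
  [245,250): 5 bp
  [250,259): 9 bp
  [259,273): 14 bp
  [273,283): 10 bp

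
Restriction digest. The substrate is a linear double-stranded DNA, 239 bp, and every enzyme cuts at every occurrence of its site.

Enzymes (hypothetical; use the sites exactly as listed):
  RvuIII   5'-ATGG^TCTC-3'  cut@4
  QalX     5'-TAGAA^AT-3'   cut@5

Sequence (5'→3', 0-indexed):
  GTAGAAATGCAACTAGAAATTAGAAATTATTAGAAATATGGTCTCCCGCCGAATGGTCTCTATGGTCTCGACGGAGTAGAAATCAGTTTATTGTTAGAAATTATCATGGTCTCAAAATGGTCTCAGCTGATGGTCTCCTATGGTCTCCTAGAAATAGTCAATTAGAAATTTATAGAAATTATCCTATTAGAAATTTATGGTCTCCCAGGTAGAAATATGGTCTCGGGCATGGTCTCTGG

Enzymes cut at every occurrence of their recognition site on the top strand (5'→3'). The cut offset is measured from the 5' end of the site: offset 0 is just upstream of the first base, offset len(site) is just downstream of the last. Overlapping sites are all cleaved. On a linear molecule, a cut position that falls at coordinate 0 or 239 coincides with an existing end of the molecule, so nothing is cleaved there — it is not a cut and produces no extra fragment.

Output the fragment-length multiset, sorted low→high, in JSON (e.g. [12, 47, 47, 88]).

[6,6,6,7,7,8,9,10,10,10,10,10,11,12,12,13,14,14,15,15,16,18]

Scan for sites:
  RvuIII (ATGGTCTC, off=4): starts [37, 52, 61, 105, 116, 129, 139, 196, 216, 228] → cuts [41, 56, 65, 109, 120, 133, 143, 200, 220, 232]
  QalX (TAGAAAT, off=5): starts [1, 13, 20, 30, 76, 94, 148, 162, 172, 187, 209] → cuts [6, 18, 25, 35, 81, 99, 153, 167, 177, 192, 214]

Pooled cuts: [6, 18, 25, 35, 41, 56, 65, 81, 99, 109, 120, 133, 143, 153, 167, 177, 192, 200, 214, 220, 232]

Fragments:
  [0,6): 6 bp
  [6,18): 12 bp
  [18,25): 7 bp
  [25,35): 10 bp
  [35,41): 6 bp
  [41,56): 15 bp
  [56,65): 9 bp
  [65,81): 16 bp
  [81,99): 18 bp
  [99,109): 10 bp
  [109,120): 11 bp
  [120,133): 13 bp
  [133,143): 10 bp
  [143,153): 10 bp
  [153,167): 14 bp
  [167,177): 10 bp
  [177,192): 15 bp
  [192,200): 8 bp
  [200,214): 14 bp
  [214,220): 6 bp
  [220,232): 12 bp
  [232,239): 7 bp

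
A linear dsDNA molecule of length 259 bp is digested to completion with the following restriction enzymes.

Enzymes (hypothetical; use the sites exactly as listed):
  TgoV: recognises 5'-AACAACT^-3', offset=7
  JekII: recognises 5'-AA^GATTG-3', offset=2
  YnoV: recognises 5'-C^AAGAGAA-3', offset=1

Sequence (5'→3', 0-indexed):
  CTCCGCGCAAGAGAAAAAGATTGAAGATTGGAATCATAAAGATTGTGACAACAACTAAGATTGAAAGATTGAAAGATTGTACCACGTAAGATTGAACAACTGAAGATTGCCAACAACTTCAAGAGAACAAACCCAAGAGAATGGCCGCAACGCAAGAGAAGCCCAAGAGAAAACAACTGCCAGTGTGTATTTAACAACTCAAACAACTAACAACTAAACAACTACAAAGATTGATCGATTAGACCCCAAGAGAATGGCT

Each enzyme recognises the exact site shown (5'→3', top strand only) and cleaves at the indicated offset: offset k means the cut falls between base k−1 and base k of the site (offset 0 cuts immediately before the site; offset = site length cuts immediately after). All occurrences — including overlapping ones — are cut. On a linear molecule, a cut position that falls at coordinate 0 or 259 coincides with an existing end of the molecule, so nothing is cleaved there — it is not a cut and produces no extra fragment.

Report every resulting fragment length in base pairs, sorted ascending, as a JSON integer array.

[2,2,3,5,7,7,8,8,8,8,9,10,11,12,12,14,14,14,15,15,16,19,19,21]

Per-enzyme occurrences:
  TgoV (AACAACT, off=7): starts [49, 94, 111, 171, 192, 201, 208, 216] → cuts [56, 101, 118, 178, 199, 208, 215, 223]
  JekII (AAGATTG, off=2): starts [16, 23, 38, 56, 64, 72, 87, 102, 226] → cuts [18, 25, 40, 58, 66, 74, 89, 104, 228]
  YnoV (CAAGAGAA, off=1): starts [7, 119, 133, 152, 163, 246] → cuts [8, 120, 134, 153, 164, 247]

All cut coordinates (distinct, sorted): [8, 18, 25, 40, 56, 58, 66, 74, 89, 101, 104, 118, 120, 134, 153, 164, 178, 199, 208, 215, 223, 228, 247]

Fragment lengths:
  [0,8): 8 bp
  [8,18): 10 bp
  [18,25): 7 bp
  [25,40): 15 bp
  [40,56): 16 bp
  [56,58): 2 bp
  [58,66): 8 bp
  [66,74): 8 bp
  [74,89): 15 bp
  [89,101): 12 bp
  [101,104): 3 bp
  [104,118): 14 bp
  [118,120): 2 bp
  [120,134): 14 bp
  [134,153): 19 bp
  [153,164): 11 bp
  [164,178): 14 bp
  [178,199): 21 bp
  [199,208): 9 bp
  [208,215): 7 bp
  [215,223): 8 bp
  [223,228): 5 bp
  [228,247): 19 bp
  [247,259): 12 bp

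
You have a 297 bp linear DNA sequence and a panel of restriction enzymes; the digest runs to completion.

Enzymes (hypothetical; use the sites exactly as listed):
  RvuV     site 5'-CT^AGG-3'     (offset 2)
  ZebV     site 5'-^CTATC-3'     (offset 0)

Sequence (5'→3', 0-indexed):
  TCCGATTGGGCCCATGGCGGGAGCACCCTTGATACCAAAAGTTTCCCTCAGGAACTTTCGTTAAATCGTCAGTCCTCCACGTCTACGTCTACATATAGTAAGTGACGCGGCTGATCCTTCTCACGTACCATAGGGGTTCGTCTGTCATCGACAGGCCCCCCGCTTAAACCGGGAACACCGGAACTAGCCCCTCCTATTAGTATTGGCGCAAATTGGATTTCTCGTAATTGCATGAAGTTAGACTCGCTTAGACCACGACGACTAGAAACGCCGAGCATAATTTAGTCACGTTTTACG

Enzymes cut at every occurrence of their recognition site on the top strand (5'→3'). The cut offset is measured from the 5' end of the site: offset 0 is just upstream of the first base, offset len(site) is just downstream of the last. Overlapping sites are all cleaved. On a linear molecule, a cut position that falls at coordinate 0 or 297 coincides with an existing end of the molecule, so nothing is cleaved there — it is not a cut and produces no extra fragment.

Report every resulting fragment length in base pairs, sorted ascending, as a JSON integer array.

Per-enzyme occurrences:
  RvuV (CTAGG, off=2): no sites
  ZebV (CTATC, off=0): no sites

All cut coordinates (distinct, sorted): ∅

Fragments:
  no cuts → one linear fragment of 297 bp

[297]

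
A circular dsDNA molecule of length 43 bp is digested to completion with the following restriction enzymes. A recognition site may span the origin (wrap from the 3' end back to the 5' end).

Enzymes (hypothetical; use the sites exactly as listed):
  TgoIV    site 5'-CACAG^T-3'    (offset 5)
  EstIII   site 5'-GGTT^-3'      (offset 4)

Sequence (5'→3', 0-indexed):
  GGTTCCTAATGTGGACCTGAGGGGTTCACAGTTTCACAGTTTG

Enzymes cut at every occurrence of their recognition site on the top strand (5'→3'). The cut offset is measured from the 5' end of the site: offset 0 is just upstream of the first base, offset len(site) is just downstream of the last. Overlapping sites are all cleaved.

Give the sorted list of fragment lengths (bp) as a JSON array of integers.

Site scan:
  TgoIV CACAGT/5: at [26, 34] ⇒ [31, 39]
  EstIII GGTT/4: at [0, 22] ⇒ [4, 26]

Pooled cuts: [4, 26, 31, 39]

Fragment lengths:
  4→26: 22 bp
  26→31: 5 bp
  31→39: 8 bp
  39→4 (wrap): 43-39+4 = 8 bp

[5,8,8,22]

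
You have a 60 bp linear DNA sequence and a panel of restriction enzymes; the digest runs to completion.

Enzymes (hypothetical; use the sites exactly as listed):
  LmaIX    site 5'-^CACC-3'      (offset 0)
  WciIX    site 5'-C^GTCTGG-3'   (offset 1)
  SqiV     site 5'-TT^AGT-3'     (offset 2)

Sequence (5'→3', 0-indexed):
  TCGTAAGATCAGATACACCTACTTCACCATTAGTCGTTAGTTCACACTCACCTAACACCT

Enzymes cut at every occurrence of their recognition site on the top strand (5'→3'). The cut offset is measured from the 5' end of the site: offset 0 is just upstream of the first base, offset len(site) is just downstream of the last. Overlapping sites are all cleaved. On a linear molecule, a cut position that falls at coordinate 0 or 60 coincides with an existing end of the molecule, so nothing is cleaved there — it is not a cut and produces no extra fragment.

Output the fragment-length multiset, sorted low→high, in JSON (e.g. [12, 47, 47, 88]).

[5,7,7,7,9,10,15]

Site scan:
  LmaIX (CACC, off=0): starts [15, 24, 48, 55] → cuts [15, 24, 48, 55]
  WciIX (CGTCTGG, off=1): no sites
  SqiV (TTAGT, off=2): starts [29, 36] → cuts [31, 38]

Pooled cuts: [15, 24, 31, 38, 48, 55]

Fragment lengths:
  [0,15): 15 bp
  [15,24): 9 bp
  [24,31): 7 bp
  [31,38): 7 bp
  [38,48): 10 bp
  [48,55): 7 bp
  [55,60): 5 bp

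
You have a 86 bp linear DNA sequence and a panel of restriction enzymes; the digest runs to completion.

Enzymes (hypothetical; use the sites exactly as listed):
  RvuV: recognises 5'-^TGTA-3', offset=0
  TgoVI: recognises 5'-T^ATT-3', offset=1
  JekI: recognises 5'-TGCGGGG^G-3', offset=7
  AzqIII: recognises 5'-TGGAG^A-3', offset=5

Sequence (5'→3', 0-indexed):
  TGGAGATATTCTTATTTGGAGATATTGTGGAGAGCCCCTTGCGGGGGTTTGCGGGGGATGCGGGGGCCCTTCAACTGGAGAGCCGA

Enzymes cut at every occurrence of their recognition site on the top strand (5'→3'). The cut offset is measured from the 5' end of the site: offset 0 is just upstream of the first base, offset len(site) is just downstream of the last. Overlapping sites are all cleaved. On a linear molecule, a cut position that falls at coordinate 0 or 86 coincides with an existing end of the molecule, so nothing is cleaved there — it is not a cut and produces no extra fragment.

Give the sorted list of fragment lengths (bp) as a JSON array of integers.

[2,2,5,6,6,8,9,9,10,14,15]

Site scan:
  RvuV (TGTA, off=0): no sites
  TgoVI TATT/1: at [6, 12, 22] ⇒ [7, 13, 23]
  JekI TGCGGGGG/7: at [39, 49, 58] ⇒ [46, 56, 65]
  AzqIII TGGAGA/5: at [0, 16, 27, 75] ⇒ [5, 21, 32, 80]

Pooled cuts: [5, 7, 13, 21, 23, 32, 46, 56, 65, 80]

Fragment lengths:
  [0,5): 5 bp
  [5,7): 2 bp
  [7,13): 6 bp
  [13,21): 8 bp
  [21,23): 2 bp
  [23,32): 9 bp
  [32,46): 14 bp
  [46,56): 10 bp
  [56,65): 9 bp
  [65,80): 15 bp
  [80,86): 6 bp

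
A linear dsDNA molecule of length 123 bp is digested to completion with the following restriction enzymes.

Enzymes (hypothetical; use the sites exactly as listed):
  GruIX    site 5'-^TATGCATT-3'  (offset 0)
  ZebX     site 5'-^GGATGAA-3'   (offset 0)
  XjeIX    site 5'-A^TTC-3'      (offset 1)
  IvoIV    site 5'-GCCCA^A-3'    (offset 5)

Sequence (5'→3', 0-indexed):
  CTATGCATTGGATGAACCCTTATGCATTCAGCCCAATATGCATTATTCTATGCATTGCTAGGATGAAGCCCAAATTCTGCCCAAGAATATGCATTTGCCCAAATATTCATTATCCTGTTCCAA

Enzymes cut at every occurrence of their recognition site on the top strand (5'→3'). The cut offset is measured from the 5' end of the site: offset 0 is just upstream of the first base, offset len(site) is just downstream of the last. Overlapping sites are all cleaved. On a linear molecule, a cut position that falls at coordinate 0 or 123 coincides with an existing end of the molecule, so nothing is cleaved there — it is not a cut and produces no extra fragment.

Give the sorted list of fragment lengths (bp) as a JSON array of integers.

Site scan:
  GruIX TATGCATT/0: at [1, 20, 36, 48, 87] ⇒ [1, 20, 36, 48, 87]
  ZebX GGATGAA/0: at [9, 60] ⇒ [9, 60]
  XjeIX ATTC/1: at [25, 44, 73, 104] ⇒ [26, 45, 74, 105]
  IvoIV GCCCAA/5: at [30, 67, 78, 96] ⇒ [35, 72, 83, 101]

Pooled cuts: [1, 9, 20, 26, 35, 36, 45, 48, 60, 72, 74, 83, 87, 101, 105]

Fragments:
  [0,1): 1 bp
  [1,9): 8 bp
  [9,20): 11 bp
  [20,26): 6 bp
  [26,35): 9 bp
  [35,36): 1 bp
  [36,45): 9 bp
  [45,48): 3 bp
  [48,60): 12 bp
  [60,72): 12 bp
  [72,74): 2 bp
  [74,83): 9 bp
  [83,87): 4 bp
  [87,101): 14 bp
  [101,105): 4 bp
  [105,123): 18 bp

[1,1,2,3,4,4,6,8,9,9,9,11,12,12,14,18]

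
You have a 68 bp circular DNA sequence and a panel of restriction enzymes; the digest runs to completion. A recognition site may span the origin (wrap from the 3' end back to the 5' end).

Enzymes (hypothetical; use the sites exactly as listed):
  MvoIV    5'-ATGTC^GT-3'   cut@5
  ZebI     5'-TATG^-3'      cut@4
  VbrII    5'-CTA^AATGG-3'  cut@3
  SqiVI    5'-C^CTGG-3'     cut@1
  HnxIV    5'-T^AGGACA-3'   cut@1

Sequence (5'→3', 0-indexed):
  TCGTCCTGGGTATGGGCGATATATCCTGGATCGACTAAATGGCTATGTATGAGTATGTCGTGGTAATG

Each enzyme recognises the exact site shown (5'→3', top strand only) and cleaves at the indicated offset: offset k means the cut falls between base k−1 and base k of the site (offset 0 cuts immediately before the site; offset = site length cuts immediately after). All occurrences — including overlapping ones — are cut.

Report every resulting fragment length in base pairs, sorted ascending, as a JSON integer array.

Site scan:
  MvoIV ATGTCGT/5: at [54, 65] ⇒ [2, 59]
  ZebI TATG/4: at [10, 43, 47, 53] ⇒ [14, 47, 51, 57]
  VbrII CTAAATGG/3: at [34] ⇒ [37]
  SqiVI CCTGG/1: at [4, 24] ⇒ [5, 25]
  HnxIV (TAGGACA, off=1): no sites

Pooled cuts: [2, 5, 14, 25, 37, 47, 51, 57, 59]

Fragments:
  2→5: 3 bp
  5→14: 9 bp
  14→25: 11 bp
  25→37: 12 bp
  37→47: 10 bp
  47→51: 4 bp
  51→57: 6 bp
  57→59: 2 bp
  59→2 (wrap): 68-59+2 = 11 bp

[2,3,4,6,9,10,11,11,12]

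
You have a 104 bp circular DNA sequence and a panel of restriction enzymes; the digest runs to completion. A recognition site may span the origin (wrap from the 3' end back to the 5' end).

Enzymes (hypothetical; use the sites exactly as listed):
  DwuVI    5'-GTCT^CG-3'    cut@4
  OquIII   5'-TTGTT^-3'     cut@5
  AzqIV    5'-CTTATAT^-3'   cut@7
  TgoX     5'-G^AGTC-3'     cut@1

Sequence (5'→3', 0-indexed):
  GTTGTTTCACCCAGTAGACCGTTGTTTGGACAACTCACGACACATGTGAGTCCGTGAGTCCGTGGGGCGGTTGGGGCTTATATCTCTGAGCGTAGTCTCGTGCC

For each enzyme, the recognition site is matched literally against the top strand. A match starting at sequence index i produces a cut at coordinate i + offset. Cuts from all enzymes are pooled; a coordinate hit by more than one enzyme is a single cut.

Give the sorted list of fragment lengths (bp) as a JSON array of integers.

[8,12,15,20,22,27]

Site scan:
  DwuVI GTCTCG/4: at [94] ⇒ [98]
  OquIII TTGTT/5: at [1, 21] ⇒ [6, 26]
  AzqIV CTTATAT/7: at [76] ⇒ [83]
  TgoX GAGTC/1: at [47, 55] ⇒ [48, 56]

Pooled cuts: [6, 26, 48, 56, 83, 98]

Fragment lengths:
  6→26: 20 bp
  26→48: 22 bp
  48→56: 8 bp
  56→83: 27 bp
  83→98: 15 bp
  98→6 (wrap): 104-98+6 = 12 bp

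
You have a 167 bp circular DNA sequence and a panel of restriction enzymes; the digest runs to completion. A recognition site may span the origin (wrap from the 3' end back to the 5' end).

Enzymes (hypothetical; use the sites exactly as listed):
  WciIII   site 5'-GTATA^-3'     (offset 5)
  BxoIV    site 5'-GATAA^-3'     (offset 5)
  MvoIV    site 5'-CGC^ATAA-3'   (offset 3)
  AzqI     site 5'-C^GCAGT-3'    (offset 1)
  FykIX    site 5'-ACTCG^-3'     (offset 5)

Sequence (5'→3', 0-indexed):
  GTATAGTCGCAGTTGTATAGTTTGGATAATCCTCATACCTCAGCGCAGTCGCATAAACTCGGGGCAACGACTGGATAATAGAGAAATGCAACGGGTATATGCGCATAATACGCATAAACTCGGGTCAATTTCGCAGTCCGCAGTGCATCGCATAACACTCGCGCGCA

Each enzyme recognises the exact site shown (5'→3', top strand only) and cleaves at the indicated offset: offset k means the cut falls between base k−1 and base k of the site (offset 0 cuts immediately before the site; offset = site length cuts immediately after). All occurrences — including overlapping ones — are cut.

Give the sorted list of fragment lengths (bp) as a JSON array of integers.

[3,3,5,7,8,8,9,9,9,10,10,10,11,12,15,17,21]

Per-enzyme occurrences:
  WciIII (GTATA, off=5): starts [0, 14, 94] → cuts [5, 19, 99]
  BxoIV (GATAA, off=5): starts [24, 73] → cuts [29, 78]
  MvoIV (CGCATAA, off=3): starts [49, 101, 110, 148] → cuts [52, 104, 113, 151]
  AzqI (CGCAGT, off=1): starts [7, 43, 131, 138, 163] → cuts [8, 44, 132, 139, 164]
  FykIX (ACTCG, off=5): starts [56, 117, 156] → cuts [61, 122, 161]

Pooled cuts: [5, 8, 19, 29, 44, 52, 61, 78, 99, 104, 113, 122, 132, 139, 151, 161, 164]

Fragment lengths:
  5→8: 3 bp
  8→19: 11 bp
  19→29: 10 bp
  29→44: 15 bp
  44→52: 8 bp
  52→61: 9 bp
  61→78: 17 bp
  78→99: 21 bp
  99→104: 5 bp
  104→113: 9 bp
  113→122: 9 bp
  122→132: 10 bp
  132→139: 7 bp
  139→151: 12 bp
  151→161: 10 bp
  161→164: 3 bp
  164→5 (wrap): 167-164+5 = 8 bp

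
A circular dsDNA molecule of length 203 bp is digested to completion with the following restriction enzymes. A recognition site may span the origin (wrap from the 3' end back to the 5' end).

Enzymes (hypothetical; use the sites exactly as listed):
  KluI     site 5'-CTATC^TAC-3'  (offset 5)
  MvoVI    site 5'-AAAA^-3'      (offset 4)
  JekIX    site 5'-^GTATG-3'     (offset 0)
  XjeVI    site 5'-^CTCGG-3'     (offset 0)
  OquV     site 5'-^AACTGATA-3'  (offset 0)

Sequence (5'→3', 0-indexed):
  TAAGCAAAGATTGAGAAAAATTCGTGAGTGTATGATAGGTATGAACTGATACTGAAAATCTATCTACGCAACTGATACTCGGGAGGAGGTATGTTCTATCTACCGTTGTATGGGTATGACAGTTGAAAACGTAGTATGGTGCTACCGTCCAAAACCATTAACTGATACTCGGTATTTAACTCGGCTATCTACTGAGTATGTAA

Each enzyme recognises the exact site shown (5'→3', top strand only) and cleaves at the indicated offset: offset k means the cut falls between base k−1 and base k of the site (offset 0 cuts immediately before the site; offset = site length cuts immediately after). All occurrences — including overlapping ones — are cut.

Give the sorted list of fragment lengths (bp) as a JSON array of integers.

Per-enzyme occurrences:
  KluI CTATCTAC/5: at [59, 95, 184] ⇒ [64, 100, 189]
  MvoVI AAAA/4: at [15, 16, 54, 125, 150] ⇒ [19, 20, 58, 129, 154]
  JekIX GTATG/0: at [29, 38, 88, 107, 113, 133, 195] ⇒ [29, 38, 88, 107, 113, 133, 195]
  XjeVI CTCGG/0: at [77, 167, 179] ⇒ [77, 167, 179]
  OquV AACTGATA/0: at [43, 69, 159] ⇒ [43, 69, 159]

Pooled cuts: [19, 20, 29, 38, 43, 58, 64, 69, 77, 88, 100, 107, 113, 129, 133, 154, 159, 167, 179, 189, 195]

Fragment lengths:
  19→20: 1 bp
  20→29: 9 bp
  29→38: 9 bp
  38→43: 5 bp
  43→58: 15 bp
  58→64: 6 bp
  64→69: 5 bp
  69→77: 8 bp
  77→88: 11 bp
  88→100: 12 bp
  100→107: 7 bp
  107→113: 6 bp
  113→129: 16 bp
  129→133: 4 bp
  133→154: 21 bp
  154→159: 5 bp
  159→167: 8 bp
  167→179: 12 bp
  179→189: 10 bp
  189→195: 6 bp
  195→19 (wrap): 203-195+19 = 27 bp

[1,4,5,5,5,6,6,6,7,8,8,9,9,10,11,12,12,15,16,21,27]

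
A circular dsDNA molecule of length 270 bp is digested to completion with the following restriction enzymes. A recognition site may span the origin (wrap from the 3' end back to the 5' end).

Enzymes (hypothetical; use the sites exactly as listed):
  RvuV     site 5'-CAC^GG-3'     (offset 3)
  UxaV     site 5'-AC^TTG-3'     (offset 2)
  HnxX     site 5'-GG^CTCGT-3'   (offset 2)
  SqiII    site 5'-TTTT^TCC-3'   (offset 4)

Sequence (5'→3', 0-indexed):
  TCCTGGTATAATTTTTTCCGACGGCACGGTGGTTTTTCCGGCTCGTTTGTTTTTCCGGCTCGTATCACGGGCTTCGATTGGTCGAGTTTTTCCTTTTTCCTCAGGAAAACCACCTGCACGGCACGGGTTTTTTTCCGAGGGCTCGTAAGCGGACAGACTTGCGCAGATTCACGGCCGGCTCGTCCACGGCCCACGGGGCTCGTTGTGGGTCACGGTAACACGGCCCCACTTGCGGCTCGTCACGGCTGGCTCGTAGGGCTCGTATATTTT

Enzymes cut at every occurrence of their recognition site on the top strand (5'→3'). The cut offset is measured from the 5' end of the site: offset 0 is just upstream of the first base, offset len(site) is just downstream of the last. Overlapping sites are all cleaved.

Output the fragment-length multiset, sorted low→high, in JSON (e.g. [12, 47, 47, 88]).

[4,5,5,5,6,6,6,7,7,8,8,8,8,9,9,9,9,10,11,12,12,14,15,16,17,22,22]

Scan for sites:
  RvuV (CACGG, off=3): starts [24, 65, 116, 121, 169, 184, 191, 210, 218, 240] → cuts [27, 68, 119, 124, 172, 187, 194, 213, 221, 243]
  UxaV (ACTTG, off=2): starts [156, 227] → cuts [158, 229]
  HnxX (GGCTCGT, off=2): starts [39, 56, 139, 176, 196, 233, 247, 256] → cuts [41, 58, 141, 178, 198, 235, 249, 258]
  SqiII (TTTTTCC, off=4): starts [12, 32, 49, 86, 93, 129, 266] → cuts [0, 16, 36, 53, 90, 97, 133]

Pooled cuts: [0, 16, 27, 36, 41, 53, 58, 68, 90, 97, 119, 124, 133, 141, 158, 172, 178, 187, 194, 198, 213, 221, 229, 235, 243, 249, 258]

Fragments:
  0→16: 16 bp
  16→27: 11 bp
  27→36: 9 bp
  36→41: 5 bp
  41→53: 12 bp
  53→58: 5 bp
  58→68: 10 bp
  68→90: 22 bp
  90→97: 7 bp
  97→119: 22 bp
  119→124: 5 bp
  124→133: 9 bp
  133→141: 8 bp
  141→158: 17 bp
  158→172: 14 bp
  172→178: 6 bp
  178→187: 9 bp
  187→194: 7 bp
  194→198: 4 bp
  198→213: 15 bp
  213→221: 8 bp
  221→229: 8 bp
  229→235: 6 bp
  235→243: 8 bp
  243→249: 6 bp
  249→258: 9 bp
  258→0 (wrap): 270-258+0 = 12 bp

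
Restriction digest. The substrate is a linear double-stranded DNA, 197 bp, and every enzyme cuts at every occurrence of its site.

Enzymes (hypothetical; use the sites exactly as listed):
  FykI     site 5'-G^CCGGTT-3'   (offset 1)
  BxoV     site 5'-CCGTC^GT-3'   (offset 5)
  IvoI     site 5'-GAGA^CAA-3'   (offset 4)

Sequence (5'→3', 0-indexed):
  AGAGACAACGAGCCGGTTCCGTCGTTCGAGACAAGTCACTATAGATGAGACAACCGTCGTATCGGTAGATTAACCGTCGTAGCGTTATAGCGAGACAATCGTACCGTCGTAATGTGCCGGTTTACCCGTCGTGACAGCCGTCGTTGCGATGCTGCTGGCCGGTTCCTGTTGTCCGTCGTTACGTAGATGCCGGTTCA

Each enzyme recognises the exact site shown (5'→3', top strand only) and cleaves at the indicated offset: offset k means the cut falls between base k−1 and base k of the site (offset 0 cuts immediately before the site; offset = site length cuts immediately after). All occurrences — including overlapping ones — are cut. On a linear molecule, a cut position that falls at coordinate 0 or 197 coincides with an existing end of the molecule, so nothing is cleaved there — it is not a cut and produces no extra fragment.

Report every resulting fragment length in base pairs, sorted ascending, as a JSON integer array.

[5,7,8,8,8,8,11,12,12,13,14,16,17,19,19,20]

Per-enzyme occurrences:
  FykI GCCGGTT/1: at [11, 115, 157, 188] ⇒ [12, 116, 158, 189]
  BxoV CCGTCGT/5: at [18, 53, 73, 103, 125, 137, 172] ⇒ [23, 58, 78, 108, 130, 142, 177]
  IvoI GAGACAA/4: at [1, 27, 46, 91] ⇒ [5, 31, 50, 95]

Pooled cuts: [5, 12, 23, 31, 50, 58, 78, 95, 108, 116, 130, 142, 158, 177, 189]

Fragments:
  [0,5): 5 bp
  [5,12): 7 bp
  [12,23): 11 bp
  [23,31): 8 bp
  [31,50): 19 bp
  [50,58): 8 bp
  [58,78): 20 bp
  [78,95): 17 bp
  [95,108): 13 bp
  [108,116): 8 bp
  [116,130): 14 bp
  [130,142): 12 bp
  [142,158): 16 bp
  [158,177): 19 bp
  [177,189): 12 bp
  [189,197): 8 bp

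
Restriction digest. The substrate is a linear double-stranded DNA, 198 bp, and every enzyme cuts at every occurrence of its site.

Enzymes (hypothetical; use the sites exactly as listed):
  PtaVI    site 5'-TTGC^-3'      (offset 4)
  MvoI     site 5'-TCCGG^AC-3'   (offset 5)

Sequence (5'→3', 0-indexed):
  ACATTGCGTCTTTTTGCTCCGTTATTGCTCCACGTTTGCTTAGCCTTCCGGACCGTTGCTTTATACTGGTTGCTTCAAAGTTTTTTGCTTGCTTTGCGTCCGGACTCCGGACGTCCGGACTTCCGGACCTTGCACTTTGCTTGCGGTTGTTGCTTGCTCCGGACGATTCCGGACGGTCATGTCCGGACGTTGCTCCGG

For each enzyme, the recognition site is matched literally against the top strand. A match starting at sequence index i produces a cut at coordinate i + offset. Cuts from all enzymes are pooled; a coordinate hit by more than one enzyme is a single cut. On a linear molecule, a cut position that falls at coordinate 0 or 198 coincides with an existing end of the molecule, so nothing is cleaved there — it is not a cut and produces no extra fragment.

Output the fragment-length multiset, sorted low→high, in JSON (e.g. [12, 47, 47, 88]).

[4,4,4,5,5,5,6,7,7,7,7,7,8,8,8,9,10,10,11,11,12,14,14,15]

Site scan:
  PtaVI (TTGC, off=4): starts [3, 13, 24, 35, 55, 69, 84, 88, 93, 129, 136, 140, 149, 153, 189] → cuts [7, 17, 28, 39, 59, 73, 88, 92, 97, 133, 140, 144, 153, 157, 193]
  MvoI (TCCGGAC, off=5): starts [46, 98, 105, 113, 121, 157, 167, 181] → cuts [51, 103, 110, 118, 126, 162, 172, 186]

Pooled cuts: [7, 17, 28, 39, 51, 59, 73, 88, 92, 97, 103, 110, 118, 126, 133, 140, 144, 153, 157, 162, 172, 186, 193]

Fragment lengths:
  [0,7): 7 bp
  [7,17): 10 bp
  [17,28): 11 bp
  [28,39): 11 bp
  [39,51): 12 bp
  [51,59): 8 bp
  [59,73): 14 bp
  [73,88): 15 bp
  [88,92): 4 bp
  [92,97): 5 bp
  [97,103): 6 bp
  [103,110): 7 bp
  [110,118): 8 bp
  [118,126): 8 bp
  [126,133): 7 bp
  [133,140): 7 bp
  [140,144): 4 bp
  [144,153): 9 bp
  [153,157): 4 bp
  [157,162): 5 bp
  [162,172): 10 bp
  [172,186): 14 bp
  [186,193): 7 bp
  [193,198): 5 bp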